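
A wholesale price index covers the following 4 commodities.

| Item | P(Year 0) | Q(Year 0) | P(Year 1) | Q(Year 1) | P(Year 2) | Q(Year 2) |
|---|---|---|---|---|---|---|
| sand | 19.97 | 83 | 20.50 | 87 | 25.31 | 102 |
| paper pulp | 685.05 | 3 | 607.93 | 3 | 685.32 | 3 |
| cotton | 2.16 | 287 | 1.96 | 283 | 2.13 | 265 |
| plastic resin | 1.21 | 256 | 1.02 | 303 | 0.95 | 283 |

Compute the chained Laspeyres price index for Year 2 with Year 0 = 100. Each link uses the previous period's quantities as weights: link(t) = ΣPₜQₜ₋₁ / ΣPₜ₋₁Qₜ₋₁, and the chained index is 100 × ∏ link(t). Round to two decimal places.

Link Year 0→Year 1:
ΣP(Year 1)Q(Year 0) = 20.50×83 + 607.93×3 + 1.96×287 + 1.02×256 = 1701.5 + 1823.79 + 562.52 + 261.12 = 4348.93
ΣP(Year 0)Q(Year 0) = 19.97×83 + 685.05×3 + 2.16×287 + 1.21×256 = 1657.51 + 2055.15 + 619.92 + 309.76 = 4642.34
link = 4348.93/4642.34 = 0.936797
Link Year 1→Year 2:
ΣP(Year 2)Q(Year 1) = 25.31×87 + 685.32×3 + 2.13×283 + 0.95×303 = 2201.97 + 2055.96 + 602.79 + 287.85 = 5148.57
ΣP(Year 1)Q(Year 1) = 20.50×87 + 607.93×3 + 1.96×283 + 1.02×303 = 1783.5 + 1823.79 + 554.68 + 309.06 = 4471.03
link = 5148.57/4471.03 = 1.151540
Chained index = 100 × 0.936797 × 1.151540 = 107.8759

107.88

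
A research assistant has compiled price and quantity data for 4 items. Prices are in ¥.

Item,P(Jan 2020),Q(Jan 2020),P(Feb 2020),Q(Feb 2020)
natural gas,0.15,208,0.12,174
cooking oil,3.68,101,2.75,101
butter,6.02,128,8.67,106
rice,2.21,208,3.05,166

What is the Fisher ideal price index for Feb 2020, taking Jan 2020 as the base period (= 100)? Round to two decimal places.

124.11

Laspeyres component (base-period weights):
ΣP(Feb 2020)Q(Jan 2020) = 0.12×208 + 2.75×101 + 8.67×128 + 3.05×208 = 24.96 + 277.75 + 1109.76 + 634.4 = 2046.87
ΣP(Jan 2020)Q(Jan 2020) = 0.15×208 + 3.68×101 + 6.02×128 + 2.21×208 = 31.2 + 371.68 + 770.56 + 459.68 = 1633.12
L = 2046.87 / 1633.12 × 100 = 125.3349
Paasche component (current-period weights):
ΣP(Feb 2020)Q(Feb 2020) = 0.12×174 + 2.75×101 + 8.67×106 + 3.05×166 = 20.88 + 277.75 + 919.02 + 506.3 = 1723.95
ΣP(Jan 2020)Q(Feb 2020) = 0.15×174 + 3.68×101 + 6.02×106 + 2.21×166 = 26.1 + 371.68 + 638.12 + 366.86 = 1402.76
P = 1723.95 / 1402.76 × 100 = 122.8970
Fisher = √(L × P) = √(125.3349 × 122.8970) = 124.1100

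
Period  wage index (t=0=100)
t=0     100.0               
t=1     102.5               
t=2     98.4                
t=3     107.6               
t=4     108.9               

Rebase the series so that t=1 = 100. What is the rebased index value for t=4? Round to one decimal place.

106.2

Rebased(t=4) = 108.9 / 102.5 × 100 = 106.2439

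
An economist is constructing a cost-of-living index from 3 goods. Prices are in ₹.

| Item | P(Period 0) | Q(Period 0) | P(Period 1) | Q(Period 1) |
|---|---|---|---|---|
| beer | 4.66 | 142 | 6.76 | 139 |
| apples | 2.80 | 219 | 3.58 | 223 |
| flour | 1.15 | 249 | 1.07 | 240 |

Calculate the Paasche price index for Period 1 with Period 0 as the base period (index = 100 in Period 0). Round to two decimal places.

128.85

Paasche price index uses current-period quantities as weights.
ΣP(Period 1)·Q(Period 1) = 6.76×139 + 3.58×223 + 1.07×240 = 939.64 + 798.34 + 256.8 = 1994.78
ΣP(Period 0)·Q(Period 1) = 4.66×139 + 2.80×223 + 1.15×240 = 647.74 + 624.4 + 276 = 1548.14
Index = 1994.78 / 1548.14 × 100 = 128.8501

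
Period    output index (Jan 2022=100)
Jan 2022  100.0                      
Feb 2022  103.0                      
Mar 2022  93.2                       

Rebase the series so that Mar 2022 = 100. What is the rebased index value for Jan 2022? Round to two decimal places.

107.30

Rebased(Jan 2022) = 100.0 / 93.2 × 100 = 107.2961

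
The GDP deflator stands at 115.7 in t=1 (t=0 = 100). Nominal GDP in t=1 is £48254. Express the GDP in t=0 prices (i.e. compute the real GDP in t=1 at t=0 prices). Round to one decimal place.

Real = Nominal ÷ (Index/100) = 48254 ÷ (115.7/100)
     = 48254 ÷ 1.157 = 41706.1366

41706.1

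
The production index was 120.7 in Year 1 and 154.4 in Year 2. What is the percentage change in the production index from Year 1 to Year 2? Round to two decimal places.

27.92%

Change = (154.4 − 120.7) / 120.7 × 100
       = 33.7 / 120.7 × 100 = 27.9205%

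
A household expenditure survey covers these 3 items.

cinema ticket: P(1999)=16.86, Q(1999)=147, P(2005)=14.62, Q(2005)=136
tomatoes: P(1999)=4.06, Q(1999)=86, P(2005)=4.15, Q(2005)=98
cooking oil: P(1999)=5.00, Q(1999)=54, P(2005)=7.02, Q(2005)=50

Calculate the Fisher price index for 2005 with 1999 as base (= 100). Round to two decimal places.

93.26

Laspeyres component (base-period weights):
ΣP(2005)Q(1999) = 14.62×147 + 4.15×86 + 7.02×54 = 2149.14 + 356.9 + 379.08 = 2885.12
ΣP(1999)Q(1999) = 16.86×147 + 4.06×86 + 5.00×54 = 2478.42 + 349.16 + 270 = 3097.58
L = 2885.12 / 3097.58 × 100 = 93.1411
Paasche component (current-period weights):
ΣP(2005)Q(2005) = 14.62×136 + 4.15×98 + 7.02×50 = 1988.32 + 406.7 + 351 = 2746.02
ΣP(1999)Q(2005) = 16.86×136 + 4.06×98 + 5.00×50 = 2292.96 + 397.88 + 250 = 2940.84
P = 2746.02 / 2940.84 × 100 = 93.3754
Fisher = √(L × P) = √(93.1411 × 93.3754) = 93.2582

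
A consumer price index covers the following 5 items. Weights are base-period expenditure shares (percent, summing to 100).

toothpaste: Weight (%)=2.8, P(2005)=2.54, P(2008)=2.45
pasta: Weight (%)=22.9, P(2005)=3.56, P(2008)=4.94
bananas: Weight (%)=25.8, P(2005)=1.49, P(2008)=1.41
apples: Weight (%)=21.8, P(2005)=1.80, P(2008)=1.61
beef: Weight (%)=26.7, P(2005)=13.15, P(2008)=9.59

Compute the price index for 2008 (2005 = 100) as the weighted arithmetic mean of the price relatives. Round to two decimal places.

97.86

toothpaste: 2.8 × (2.45/2.54) = 2.8 × 0.964567 = 2.7008
pasta: 22.9 × (4.94/3.56) = 22.9 × 1.387640 = 31.7770
bananas: 25.8 × (1.41/1.49) = 25.8 × 0.946309 = 24.4148
apples: 21.8 × (1.61/1.80) = 21.8 × 0.894444 = 19.4989
beef: 26.7 × (9.59/13.15) = 26.7 × 0.729278 = 19.4717
Index = Σ wᵢ·(p₁ᵢ/p₀ᵢ) = 2.7008 + 31.7770 + 24.4148 + 19.4989 + 19.4717 = 97.8631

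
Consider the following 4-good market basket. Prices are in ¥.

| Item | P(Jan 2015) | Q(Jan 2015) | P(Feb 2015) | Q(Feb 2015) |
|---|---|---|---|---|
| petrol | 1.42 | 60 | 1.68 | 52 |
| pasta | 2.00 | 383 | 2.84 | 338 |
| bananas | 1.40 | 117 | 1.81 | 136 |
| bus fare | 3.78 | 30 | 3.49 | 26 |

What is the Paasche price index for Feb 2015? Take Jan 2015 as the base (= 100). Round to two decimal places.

Paasche price index uses current-period quantities as weights.
ΣP(Feb 2015)·Q(Feb 2015) = 1.68×52 + 2.84×338 + 1.81×136 + 3.49×26 = 87.36 + 959.92 + 246.16 + 90.74 = 1384.18
ΣP(Jan 2015)·Q(Feb 2015) = 1.42×52 + 2.00×338 + 1.40×136 + 3.78×26 = 73.84 + 676 + 190.4 + 98.28 = 1038.52
Index = 1384.18 / 1038.52 × 100 = 133.2839

133.28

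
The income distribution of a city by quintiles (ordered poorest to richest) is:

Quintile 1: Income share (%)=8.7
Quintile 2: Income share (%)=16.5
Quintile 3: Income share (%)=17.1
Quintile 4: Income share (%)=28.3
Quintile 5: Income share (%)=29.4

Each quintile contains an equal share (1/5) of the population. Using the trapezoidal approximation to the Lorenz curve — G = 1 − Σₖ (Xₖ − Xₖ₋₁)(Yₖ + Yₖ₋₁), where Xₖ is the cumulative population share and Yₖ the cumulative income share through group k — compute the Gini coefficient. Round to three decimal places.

Cumulative income shares Yₖ: 0.0870, 0.2520, 0.4230, 0.7060, 1.0000
Σ (Xₖ−Xₖ₋₁)(Yₖ+Yₖ₋₁) = (1/5)(0.0870+0.0000) + (1/5)(0.2520+0.0870) + (1/5)(0.4230+0.2520) + (1/5)(0.7060+0.4230) + (1/5)(1.0000+0.7060)
  = 0.0174 + 0.0678 + 0.1350 + 0.2258 + 0.3412 = 0.7872
G = 1 − 0.7872 = 0.2128

0.213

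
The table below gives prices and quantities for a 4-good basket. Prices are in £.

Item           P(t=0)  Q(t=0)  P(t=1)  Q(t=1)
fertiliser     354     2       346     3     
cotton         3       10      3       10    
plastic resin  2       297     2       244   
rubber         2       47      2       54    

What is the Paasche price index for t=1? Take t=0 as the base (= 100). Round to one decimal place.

Paasche price index uses current-period quantities as weights.
ΣP(t=1)·Q(t=1) = 346×3 + 3×10 + 2×244 + 2×54 = 1038 + 30 + 488 + 108 = 1664
ΣP(t=0)·Q(t=1) = 354×3 + 3×10 + 2×244 + 2×54 = 1062 + 30 + 488 + 108 = 1688
Index = 1664 / 1688 × 100 = 98.5782

98.6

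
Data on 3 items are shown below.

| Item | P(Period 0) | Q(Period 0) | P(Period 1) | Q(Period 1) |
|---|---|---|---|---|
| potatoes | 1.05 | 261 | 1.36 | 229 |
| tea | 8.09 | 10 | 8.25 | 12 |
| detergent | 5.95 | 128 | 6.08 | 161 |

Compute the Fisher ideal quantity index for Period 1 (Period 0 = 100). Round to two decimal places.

Laspeyres component (base-period weights):
ΣP(Period 0)Q(Period 1) = 1.05×229 + 8.09×12 + 5.95×161 = 240.45 + 97.08 + 957.95 = 1295.48
ΣP(Period 0)Q(Period 0) = 1.05×261 + 8.09×10 + 5.95×128 = 274.05 + 80.9 + 761.6 = 1116.55
L = 1295.48 / 1116.55 × 100 = 116.0253
Paasche component (current-period weights):
ΣP(Period 1)Q(Period 1) = 1.36×229 + 8.25×12 + 6.08×161 = 311.44 + 99 + 978.88 = 1389.32
ΣP(Period 1)Q(Period 0) = 1.36×261 + 8.25×10 + 6.08×128 = 354.96 + 82.5 + 778.24 = 1215.7
P = 1389.32 / 1215.7 × 100 = 114.2815
Fisher = √(L × P) = √(116.0253 × 114.2815) = 115.1501

115.15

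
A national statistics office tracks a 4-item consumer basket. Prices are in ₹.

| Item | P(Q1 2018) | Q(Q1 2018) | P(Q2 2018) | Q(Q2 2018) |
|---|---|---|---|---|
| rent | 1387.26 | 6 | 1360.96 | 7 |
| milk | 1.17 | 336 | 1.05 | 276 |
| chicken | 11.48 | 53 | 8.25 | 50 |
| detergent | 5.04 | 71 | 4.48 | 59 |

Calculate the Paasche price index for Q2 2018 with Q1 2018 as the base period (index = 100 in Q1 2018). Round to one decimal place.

96.2

Paasche price index uses current-period quantities as weights.
ΣP(Q2 2018)·Q(Q2 2018) = 1360.96×7 + 1.05×276 + 8.25×50 + 4.48×59 = 9526.72 + 289.8 + 412.5 + 264.32 = 10493.34
ΣP(Q1 2018)·Q(Q2 2018) = 1387.26×7 + 1.17×276 + 11.48×50 + 5.04×59 = 9710.82 + 322.92 + 574 + 297.36 = 10905.1
Index = 10493.34 / 10905.1 × 100 = 96.2242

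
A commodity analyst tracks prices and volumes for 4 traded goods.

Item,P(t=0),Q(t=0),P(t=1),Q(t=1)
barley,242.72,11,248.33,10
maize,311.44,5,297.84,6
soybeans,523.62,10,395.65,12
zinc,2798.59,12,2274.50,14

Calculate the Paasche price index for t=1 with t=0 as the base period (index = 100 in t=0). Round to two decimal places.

82.12

Paasche price index uses current-period quantities as weights.
ΣP(t=1)·Q(t=1) = 248.33×10 + 297.84×6 + 395.65×12 + 2274.50×14 = 2483.3 + 1787.04 + 4747.8 + 31843 = 40861.14
ΣP(t=0)·Q(t=1) = 242.72×10 + 311.44×6 + 523.62×12 + 2798.59×14 = 2427.2 + 1868.64 + 6283.44 + 39180.26 = 49759.54
Index = 40861.14 / 49759.54 × 100 = 82.1172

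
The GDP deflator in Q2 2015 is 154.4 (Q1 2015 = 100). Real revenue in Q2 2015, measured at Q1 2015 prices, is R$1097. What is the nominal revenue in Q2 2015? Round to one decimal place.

1693.8

Nominal = Real × (Index/100) = 1097 × (154.4/100)
        = 1097 × 1.544 = 1693.7680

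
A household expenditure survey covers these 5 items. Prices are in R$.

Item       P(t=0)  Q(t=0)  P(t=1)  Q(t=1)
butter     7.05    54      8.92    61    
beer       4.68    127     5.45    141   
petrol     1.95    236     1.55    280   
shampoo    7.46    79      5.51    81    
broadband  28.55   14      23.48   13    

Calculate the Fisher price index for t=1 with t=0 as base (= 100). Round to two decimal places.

95.34

Laspeyres component (base-period weights):
ΣP(t=1)Q(t=0) = 8.92×54 + 5.45×127 + 1.55×236 + 5.51×79 + 23.48×14 = 481.68 + 692.15 + 365.8 + 435.29 + 328.72 = 2303.64
ΣP(t=0)Q(t=0) = 7.05×54 + 4.68×127 + 1.95×236 + 7.46×79 + 28.55×14 = 380.7 + 594.36 + 460.2 + 589.34 + 399.7 = 2424.3
L = 2303.64 / 2424.3 × 100 = 95.0229
Paasche component (current-period weights):
ΣP(t=1)Q(t=1) = 8.92×61 + 5.45×141 + 1.55×280 + 5.51×81 + 23.48×13 = 544.12 + 768.45 + 434 + 446.31 + 305.24 = 2498.12
ΣP(t=0)Q(t=1) = 7.05×61 + 4.68×141 + 1.95×280 + 7.46×81 + 28.55×13 = 430.05 + 659.88 + 546 + 604.26 + 371.15 = 2611.34
P = 2498.12 / 2611.34 × 100 = 95.6643
Fisher = √(L × P) = √(95.0229 × 95.6643) = 95.3431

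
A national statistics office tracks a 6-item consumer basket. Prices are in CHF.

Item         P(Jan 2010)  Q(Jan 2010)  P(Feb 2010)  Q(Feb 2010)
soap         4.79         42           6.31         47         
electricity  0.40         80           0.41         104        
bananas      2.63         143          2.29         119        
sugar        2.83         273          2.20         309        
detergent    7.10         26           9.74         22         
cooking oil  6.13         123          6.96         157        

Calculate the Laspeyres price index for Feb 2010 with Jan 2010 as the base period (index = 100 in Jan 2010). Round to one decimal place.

Laspeyres price index uses base-period quantities as weights.
ΣP(Feb 2010)·Q(Jan 2010) = 6.31×42 + 0.41×80 + 2.29×143 + 2.20×273 + 9.74×26 + 6.96×123 = 265.02 + 32.8 + 327.47 + 600.6 + 253.24 + 856.08 = 2335.21
ΣP(Jan 2010)·Q(Jan 2010) = 4.79×42 + 0.40×80 + 2.63×143 + 2.83×273 + 7.10×26 + 6.13×123 = 201.18 + 32 + 376.09 + 772.59 + 184.6 + 753.99 = 2320.45
Index = 2335.21 / 2320.45 × 100 = 100.6361

100.6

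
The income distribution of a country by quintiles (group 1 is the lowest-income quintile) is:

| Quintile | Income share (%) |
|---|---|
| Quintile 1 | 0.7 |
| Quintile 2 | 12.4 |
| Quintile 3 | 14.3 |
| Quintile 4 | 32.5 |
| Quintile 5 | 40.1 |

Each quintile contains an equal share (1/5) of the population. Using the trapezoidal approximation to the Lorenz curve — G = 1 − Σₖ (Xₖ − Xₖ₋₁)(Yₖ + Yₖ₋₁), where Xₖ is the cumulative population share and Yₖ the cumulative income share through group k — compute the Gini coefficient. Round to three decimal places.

0.396

Cumulative income shares Yₖ: 0.0070, 0.1310, 0.2740, 0.5990, 1.0000
Σ (Xₖ−Xₖ₋₁)(Yₖ+Yₖ₋₁) = (1/5)(0.0070+0.0000) + (1/5)(0.1310+0.0070) + (1/5)(0.2740+0.1310) + (1/5)(0.5990+0.2740) + (1/5)(1.0000+0.5990)
  = 0.0014 + 0.0276 + 0.0810 + 0.1746 + 0.3198 = 0.6044
G = 1 − 0.6044 = 0.3956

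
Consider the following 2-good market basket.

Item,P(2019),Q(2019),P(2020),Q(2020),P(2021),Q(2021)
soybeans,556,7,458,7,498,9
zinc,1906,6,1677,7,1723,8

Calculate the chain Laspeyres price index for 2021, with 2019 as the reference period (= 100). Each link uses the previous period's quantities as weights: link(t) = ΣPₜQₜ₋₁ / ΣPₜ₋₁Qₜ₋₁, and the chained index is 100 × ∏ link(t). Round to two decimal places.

90.05

Link 2019→2020:
ΣP(2020)Q(2019) = 458×7 + 1677×6 = 3206 + 10062 = 13268
ΣP(2019)Q(2019) = 556×7 + 1906×6 = 3892 + 11436 = 15328
link = 13268/15328 = 0.865605
Link 2020→2021:
ΣP(2021)Q(2020) = 498×7 + 1723×7 = 3486 + 12061 = 15547
ΣP(2020)Q(2020) = 458×7 + 1677×7 = 3206 + 11739 = 14945
link = 15547/14945 = 1.040281
Chained index = 100 × 0.865605 × 1.040281 = 90.0473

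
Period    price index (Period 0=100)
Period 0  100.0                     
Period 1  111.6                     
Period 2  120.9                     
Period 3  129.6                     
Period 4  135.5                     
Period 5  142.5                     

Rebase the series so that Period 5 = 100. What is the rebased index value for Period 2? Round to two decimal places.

Rebased(Period 2) = 120.9 / 142.5 × 100 = 84.8421

84.84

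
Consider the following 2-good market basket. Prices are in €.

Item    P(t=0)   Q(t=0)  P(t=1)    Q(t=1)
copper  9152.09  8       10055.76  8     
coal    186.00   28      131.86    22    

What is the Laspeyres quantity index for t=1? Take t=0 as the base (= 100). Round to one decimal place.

Laspeyres quantity index uses base-period prices as weights.
ΣP(t=0)·Q(t=1) = 9152.09×8 + 186.00×22 = 73216.72 + 4092 = 77308.72
ΣP(t=0)·Q(t=0) = 9152.09×8 + 186.00×28 = 73216.72 + 5208 = 78424.72
Index = 77308.72 / 78424.72 × 100 = 98.5770

98.6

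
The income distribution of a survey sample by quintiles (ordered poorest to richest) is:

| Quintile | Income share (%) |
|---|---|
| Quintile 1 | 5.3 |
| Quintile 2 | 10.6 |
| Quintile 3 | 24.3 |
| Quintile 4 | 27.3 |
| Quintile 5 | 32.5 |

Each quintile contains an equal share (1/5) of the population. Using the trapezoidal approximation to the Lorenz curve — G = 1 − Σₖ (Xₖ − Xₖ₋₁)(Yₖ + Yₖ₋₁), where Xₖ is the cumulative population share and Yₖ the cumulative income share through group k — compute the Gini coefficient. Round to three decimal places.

Cumulative income shares Yₖ: 0.0530, 0.1590, 0.4020, 0.6750, 1.0000
Σ (Xₖ−Xₖ₋₁)(Yₖ+Yₖ₋₁) = (1/5)(0.0530+0.0000) + (1/5)(0.1590+0.0530) + (1/5)(0.4020+0.1590) + (1/5)(0.6750+0.4020) + (1/5)(1.0000+0.6750)
  = 0.0106 + 0.0424 + 0.1122 + 0.2154 + 0.3350 = 0.7156
G = 1 − 0.7156 = 0.2844

0.284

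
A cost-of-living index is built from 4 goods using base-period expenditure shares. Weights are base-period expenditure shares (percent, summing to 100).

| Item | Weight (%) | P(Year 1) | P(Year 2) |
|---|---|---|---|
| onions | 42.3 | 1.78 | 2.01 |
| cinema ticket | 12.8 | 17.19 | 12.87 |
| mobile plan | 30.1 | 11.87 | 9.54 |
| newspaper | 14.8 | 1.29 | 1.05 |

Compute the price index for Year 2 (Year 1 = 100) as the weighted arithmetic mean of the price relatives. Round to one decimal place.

93.6

onions: 42.3 × (2.01/1.78) = 42.3 × 1.129213 = 47.7657
cinema ticket: 12.8 × (12.87/17.19) = 12.8 × 0.748691 = 9.5832
mobile plan: 30.1 × (9.54/11.87) = 30.1 × 0.803707 = 24.1916
newspaper: 14.8 × (1.05/1.29) = 14.8 × 0.813953 = 12.0465
Index = Σ wᵢ·(p₁ᵢ/p₀ᵢ) = 47.7657 + 9.5832 + 24.1916 + 12.0465 = 93.5871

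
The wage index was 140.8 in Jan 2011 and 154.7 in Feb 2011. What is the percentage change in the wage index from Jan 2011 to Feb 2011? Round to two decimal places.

Change = (154.7 − 140.8) / 140.8 × 100
       = 13.9 / 140.8 × 100 = 9.8722%

9.87%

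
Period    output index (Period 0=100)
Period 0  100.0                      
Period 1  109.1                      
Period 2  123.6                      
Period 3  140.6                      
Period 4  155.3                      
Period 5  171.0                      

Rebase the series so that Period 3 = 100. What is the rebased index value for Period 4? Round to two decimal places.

110.46

Rebased(Period 4) = 155.3 / 140.6 × 100 = 110.4552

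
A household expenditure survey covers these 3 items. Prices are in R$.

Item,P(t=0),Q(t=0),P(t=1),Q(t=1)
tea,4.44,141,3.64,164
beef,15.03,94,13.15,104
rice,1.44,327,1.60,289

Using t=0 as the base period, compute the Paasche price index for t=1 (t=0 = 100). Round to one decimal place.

89.6

Paasche price index uses current-period quantities as weights.
ΣP(t=1)·Q(t=1) = 3.64×164 + 13.15×104 + 1.60×289 = 596.96 + 1367.6 + 462.4 = 2426.96
ΣP(t=0)·Q(t=1) = 4.44×164 + 15.03×104 + 1.44×289 = 728.16 + 1563.12 + 416.16 = 2707.44
Index = 2426.96 / 2707.44 × 100 = 89.6404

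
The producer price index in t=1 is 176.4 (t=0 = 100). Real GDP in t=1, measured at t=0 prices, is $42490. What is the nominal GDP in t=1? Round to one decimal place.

Nominal = Real × (Index/100) = 42490 × (176.4/100)
        = 42490 × 1.764 = 74952.3600

74952.4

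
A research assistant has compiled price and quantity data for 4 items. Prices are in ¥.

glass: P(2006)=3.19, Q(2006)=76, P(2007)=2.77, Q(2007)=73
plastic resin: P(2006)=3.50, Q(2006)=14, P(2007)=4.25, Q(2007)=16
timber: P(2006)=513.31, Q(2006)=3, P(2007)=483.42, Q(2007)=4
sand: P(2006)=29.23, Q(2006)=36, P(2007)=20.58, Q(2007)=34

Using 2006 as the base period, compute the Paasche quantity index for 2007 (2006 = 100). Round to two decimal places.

Paasche quantity index uses current-period prices as weights.
ΣP(2007)·Q(2007) = 2.77×73 + 4.25×16 + 483.42×4 + 20.58×34 = 202.21 + 68 + 1933.68 + 699.72 = 2903.61
ΣP(2007)·Q(2006) = 2.77×76 + 4.25×14 + 483.42×3 + 20.58×36 = 210.52 + 59.5 + 1450.26 + 740.88 = 2461.16
Index = 2903.61 / 2461.16 × 100 = 117.9773

117.98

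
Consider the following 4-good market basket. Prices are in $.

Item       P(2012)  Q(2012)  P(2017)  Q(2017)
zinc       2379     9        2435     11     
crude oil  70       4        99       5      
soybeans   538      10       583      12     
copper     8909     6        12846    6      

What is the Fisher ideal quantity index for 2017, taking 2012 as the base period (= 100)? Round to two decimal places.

Laspeyres component (base-period weights):
ΣP(2012)Q(2017) = 2379×11 + 70×5 + 538×12 + 8909×6 = 26169 + 350 + 6456 + 53454 = 86429
ΣP(2012)Q(2012) = 2379×9 + 70×4 + 538×10 + 8909×6 = 21411 + 280 + 5380 + 53454 = 80525
L = 86429 / 80525 × 100 = 107.3319
Paasche component (current-period weights):
ΣP(2017)Q(2017) = 2435×11 + 99×5 + 583×12 + 12846×6 = 26785 + 495 + 6996 + 77076 = 111352
ΣP(2017)Q(2012) = 2435×9 + 99×4 + 583×10 + 12846×6 = 21915 + 396 + 5830 + 77076 = 105217
P = 111352 / 105217 × 100 = 105.8308
Fisher = √(L × P) = √(107.3319 × 105.8308) = 106.5787

106.58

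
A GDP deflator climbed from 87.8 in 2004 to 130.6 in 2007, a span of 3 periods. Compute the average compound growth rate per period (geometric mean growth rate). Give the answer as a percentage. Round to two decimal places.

14.15%

Growth factor = (130.6/87.8)^(1/3) = (1.487472)^(1/3) = 1.141518
Growth rate = 1.141518 − 1 = 0.141518 = 14.1518%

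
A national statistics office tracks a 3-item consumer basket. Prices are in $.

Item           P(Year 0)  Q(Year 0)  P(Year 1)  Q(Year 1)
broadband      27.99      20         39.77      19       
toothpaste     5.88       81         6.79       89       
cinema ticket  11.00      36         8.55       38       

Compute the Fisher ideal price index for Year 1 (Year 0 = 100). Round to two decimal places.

114.90

Laspeyres component (base-period weights):
ΣP(Year 1)Q(Year 0) = 39.77×20 + 6.79×81 + 8.55×36 = 795.4 + 549.99 + 307.8 = 1653.19
ΣP(Year 0)Q(Year 0) = 27.99×20 + 5.88×81 + 11.00×36 = 559.8 + 476.28 + 396 = 1432.08
L = 1653.19 / 1432.08 × 100 = 115.4398
Paasche component (current-period weights):
ΣP(Year 1)Q(Year 1) = 39.77×19 + 6.79×89 + 8.55×38 = 755.63 + 604.31 + 324.9 = 1684.84
ΣP(Year 0)Q(Year 1) = 27.99×19 + 5.88×89 + 11.00×38 = 531.81 + 523.32 + 418 = 1473.13
P = 1684.84 / 1473.13 × 100 = 114.3714
Fisher = √(L × P) = √(115.4398 × 114.3714) = 114.9044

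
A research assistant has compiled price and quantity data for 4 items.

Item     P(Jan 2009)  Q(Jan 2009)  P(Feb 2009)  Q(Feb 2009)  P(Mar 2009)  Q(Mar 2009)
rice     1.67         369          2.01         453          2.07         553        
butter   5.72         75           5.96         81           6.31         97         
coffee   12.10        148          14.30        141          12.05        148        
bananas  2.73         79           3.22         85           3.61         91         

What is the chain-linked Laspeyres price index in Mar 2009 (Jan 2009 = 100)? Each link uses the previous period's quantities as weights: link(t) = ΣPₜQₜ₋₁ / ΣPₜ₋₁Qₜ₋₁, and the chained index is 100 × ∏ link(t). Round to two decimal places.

109.40

Link Jan 2009→Feb 2009:
ΣP(Feb 2009)Q(Jan 2009) = 2.01×369 + 5.96×75 + 14.30×148 + 3.22×79 = 741.69 + 447 + 2116.4 + 254.38 = 3559.47
ΣP(Jan 2009)Q(Jan 2009) = 1.67×369 + 5.72×75 + 12.10×148 + 2.73×79 = 616.23 + 429 + 1790.8 + 215.67 = 3051.7
link = 3559.47/3051.7 = 1.166389
Link Feb 2009→Mar 2009:
ΣP(Mar 2009)Q(Feb 2009) = 2.07×453 + 6.31×81 + 12.05×141 + 3.61×85 = 937.71 + 511.11 + 1699.05 + 306.85 = 3454.72
ΣP(Feb 2009)Q(Feb 2009) = 2.01×453 + 5.96×81 + 14.30×141 + 3.22×85 = 910.53 + 482.76 + 2016.3 + 273.7 = 3683.29
link = 3454.72/3683.29 = 0.937944
Chained index = 100 × 1.166389 × 0.937944 = 109.4008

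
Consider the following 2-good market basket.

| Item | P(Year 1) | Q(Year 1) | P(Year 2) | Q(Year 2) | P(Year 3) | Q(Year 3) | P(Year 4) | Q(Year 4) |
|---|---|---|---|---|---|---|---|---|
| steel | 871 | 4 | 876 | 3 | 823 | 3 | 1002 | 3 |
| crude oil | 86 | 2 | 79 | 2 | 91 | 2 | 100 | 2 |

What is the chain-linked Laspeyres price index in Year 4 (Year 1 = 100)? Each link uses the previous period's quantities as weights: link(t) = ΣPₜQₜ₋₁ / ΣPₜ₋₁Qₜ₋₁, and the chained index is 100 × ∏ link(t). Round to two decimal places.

115.26

Link Year 1→Year 2:
ΣP(Year 2)Q(Year 1) = 876×4 + 79×2 = 3504 + 158 = 3662
ΣP(Year 1)Q(Year 1) = 871×4 + 86×2 = 3484 + 172 = 3656
link = 3662/3656 = 1.001641
Link Year 2→Year 3:
ΣP(Year 3)Q(Year 2) = 823×3 + 91×2 = 2469 + 182 = 2651
ΣP(Year 2)Q(Year 2) = 876×3 + 79×2 = 2628 + 158 = 2786
link = 2651/2786 = 0.951543
Link Year 3→Year 4:
ΣP(Year 4)Q(Year 3) = 1002×3 + 100×2 = 3006 + 200 = 3206
ΣP(Year 3)Q(Year 3) = 823×3 + 91×2 = 2469 + 182 = 2651
link = 3206/2651 = 1.209355
Chained index = 100 × 1.001641 × 0.951543 × 1.209355 = 115.2642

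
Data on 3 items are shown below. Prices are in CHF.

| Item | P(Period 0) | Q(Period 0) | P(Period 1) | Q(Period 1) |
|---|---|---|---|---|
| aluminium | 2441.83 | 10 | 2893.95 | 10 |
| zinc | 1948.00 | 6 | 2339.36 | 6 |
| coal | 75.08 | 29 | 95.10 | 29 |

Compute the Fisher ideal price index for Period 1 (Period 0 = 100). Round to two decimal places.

Laspeyres component (base-period weights):
ΣP(Period 1)Q(Period 0) = 2893.95×10 + 2339.36×6 + 95.10×29 = 28939.5 + 14036.16 + 2757.9 = 45733.56
ΣP(Period 0)Q(Period 0) = 2441.83×10 + 1948.00×6 + 75.08×29 = 24418.3 + 11688 + 2177.32 = 38283.62
L = 45733.56 / 38283.62 × 100 = 119.4599
Paasche component (current-period weights):
ΣP(Period 1)Q(Period 1) = 2893.95×10 + 2339.36×6 + 95.10×29 = 28939.5 + 14036.16 + 2757.9 = 45733.56
ΣP(Period 0)Q(Period 1) = 2441.83×10 + 1948.00×6 + 75.08×29 = 24418.3 + 11688 + 2177.32 = 38283.62
P = 45733.56 / 38283.62 × 100 = 119.4599
Fisher = √(L × P) = √(119.4599 × 119.4599) = 119.4599

119.46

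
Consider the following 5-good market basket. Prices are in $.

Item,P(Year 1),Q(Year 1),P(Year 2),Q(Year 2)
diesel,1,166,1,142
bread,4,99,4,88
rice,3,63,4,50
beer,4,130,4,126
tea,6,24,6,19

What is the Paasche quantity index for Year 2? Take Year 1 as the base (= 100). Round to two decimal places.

88.77

Paasche quantity index uses current-period prices as weights.
ΣP(Year 2)·Q(Year 2) = 1×142 + 4×88 + 4×50 + 4×126 + 6×19 = 142 + 352 + 200 + 504 + 114 = 1312
ΣP(Year 2)·Q(Year 1) = 1×166 + 4×99 + 4×63 + 4×130 + 6×24 = 166 + 396 + 252 + 520 + 144 = 1478
Index = 1312 / 1478 × 100 = 88.7686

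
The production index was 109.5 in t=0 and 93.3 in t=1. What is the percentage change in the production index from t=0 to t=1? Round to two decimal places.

-14.79%

Change = (93.3 − 109.5) / 109.5 × 100
       = -16.2 / 109.5 × 100 = -14.7945%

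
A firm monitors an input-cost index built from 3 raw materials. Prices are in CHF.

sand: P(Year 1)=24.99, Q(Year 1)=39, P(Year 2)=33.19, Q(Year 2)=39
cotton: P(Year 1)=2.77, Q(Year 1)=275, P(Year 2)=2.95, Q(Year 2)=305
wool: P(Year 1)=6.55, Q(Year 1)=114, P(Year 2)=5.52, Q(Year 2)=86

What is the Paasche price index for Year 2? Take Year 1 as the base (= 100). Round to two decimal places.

112.01

Paasche price index uses current-period quantities as weights.
ΣP(Year 2)·Q(Year 2) = 33.19×39 + 2.95×305 + 5.52×86 = 1294.41 + 899.75 + 474.72 = 2668.88
ΣP(Year 1)·Q(Year 2) = 24.99×39 + 2.77×305 + 6.55×86 = 974.61 + 844.85 + 563.3 = 2382.76
Index = 2668.88 / 2382.76 × 100 = 112.0079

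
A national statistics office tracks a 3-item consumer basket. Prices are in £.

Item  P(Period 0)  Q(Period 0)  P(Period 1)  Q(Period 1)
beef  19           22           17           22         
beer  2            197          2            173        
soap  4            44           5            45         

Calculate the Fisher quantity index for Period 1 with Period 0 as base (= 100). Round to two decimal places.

95.60

Laspeyres component (base-period weights):
ΣP(Period 0)Q(Period 1) = 19×22 + 2×173 + 4×45 = 418 + 346 + 180 = 944
ΣP(Period 0)Q(Period 0) = 19×22 + 2×197 + 4×44 = 418 + 394 + 176 = 988
L = 944 / 988 × 100 = 95.5466
Paasche component (current-period weights):
ΣP(Period 1)Q(Period 1) = 17×22 + 2×173 + 5×45 = 374 + 346 + 225 = 945
ΣP(Period 1)Q(Period 0) = 17×22 + 2×197 + 5×44 = 374 + 394 + 220 = 988
P = 945 / 988 × 100 = 95.6478
Fisher = √(L × P) = √(95.5466 × 95.6478) = 95.5972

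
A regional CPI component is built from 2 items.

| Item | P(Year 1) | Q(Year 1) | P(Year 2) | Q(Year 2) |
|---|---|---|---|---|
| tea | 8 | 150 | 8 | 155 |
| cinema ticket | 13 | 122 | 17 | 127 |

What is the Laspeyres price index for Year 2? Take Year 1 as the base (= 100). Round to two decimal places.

117.52

Laspeyres price index uses base-period quantities as weights.
ΣP(Year 2)·Q(Year 1) = 8×150 + 17×122 = 1200 + 2074 = 3274
ΣP(Year 1)·Q(Year 1) = 8×150 + 13×122 = 1200 + 1586 = 2786
Index = 3274 / 2786 × 100 = 117.5162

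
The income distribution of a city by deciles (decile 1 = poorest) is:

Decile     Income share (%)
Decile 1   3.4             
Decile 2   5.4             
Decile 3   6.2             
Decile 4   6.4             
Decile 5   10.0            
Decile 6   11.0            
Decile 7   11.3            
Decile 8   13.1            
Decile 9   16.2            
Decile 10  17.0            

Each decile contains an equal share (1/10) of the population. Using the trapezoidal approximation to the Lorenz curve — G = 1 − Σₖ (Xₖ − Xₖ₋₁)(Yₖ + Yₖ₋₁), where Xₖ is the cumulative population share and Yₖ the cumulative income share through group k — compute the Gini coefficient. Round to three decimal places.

0.248

Cumulative income shares Yₖ: 0.0340, 0.0880, 0.1500, 0.2140, 0.3140, 0.4240, 0.5370, 0.6680, 0.8300, 1.0000
Σ (Xₖ−Xₖ₋₁)(Yₖ+Yₖ₋₁) = (1/10)(0.0340+0.0000) + (1/10)(0.0880+0.0340) + (1/10)(0.1500+0.0880) + (1/10)(0.2140+0.1500) + (1/10)(0.3140+0.2140) + (1/10)(0.4240+0.3140) + (1/10)(0.5370+0.4240) + (1/10)(0.6680+0.5370) + (1/10)(0.8300+0.6680) + (1/10)(1.0000+0.8300)
  = 0.0034 + 0.0122 + 0.0238 + 0.0364 + 0.0528 + 0.0738 + 0.0961 + 0.1205 + 0.1498 + 0.1830 = 0.7518
G = 1 − 0.7518 = 0.2482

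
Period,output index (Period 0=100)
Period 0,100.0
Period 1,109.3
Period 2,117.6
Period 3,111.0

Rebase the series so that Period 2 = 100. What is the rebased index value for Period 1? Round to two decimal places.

Rebased(Period 1) = 109.3 / 117.6 × 100 = 92.9422

92.94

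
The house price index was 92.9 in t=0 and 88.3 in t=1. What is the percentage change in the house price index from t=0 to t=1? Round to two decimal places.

Change = (88.3 − 92.9) / 92.9 × 100
       = -4.6 / 92.9 × 100 = -4.9516%

-4.95%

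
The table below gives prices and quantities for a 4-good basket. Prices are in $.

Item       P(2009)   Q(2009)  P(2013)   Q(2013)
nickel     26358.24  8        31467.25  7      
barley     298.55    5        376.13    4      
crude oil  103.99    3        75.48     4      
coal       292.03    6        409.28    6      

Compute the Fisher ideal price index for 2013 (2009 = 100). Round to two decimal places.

Laspeyres component (base-period weights):
ΣP(2013)Q(2009) = 31467.25×8 + 376.13×5 + 75.48×3 + 409.28×6 = 251738 + 1880.65 + 226.44 + 2455.68 = 256300.77
ΣP(2009)Q(2009) = 26358.24×8 + 298.55×5 + 103.99×3 + 292.03×6 = 210865.92 + 1492.75 + 311.97 + 1752.18 = 214422.82
L = 256300.77 / 214422.82 × 100 = 119.5305
Paasche component (current-period weights):
ΣP(2013)Q(2013) = 31467.25×7 + 376.13×4 + 75.48×4 + 409.28×6 = 220270.75 + 1504.52 + 301.92 + 2455.68 = 224532.87
ΣP(2009)Q(2013) = 26358.24×7 + 298.55×4 + 103.99×4 + 292.03×6 = 184507.68 + 1194.2 + 415.96 + 1752.18 = 187870.02
P = 224532.87 / 187870.02 × 100 = 119.5150
Fisher = √(L × P) = √(119.5305 × 119.5150) = 119.5228

119.52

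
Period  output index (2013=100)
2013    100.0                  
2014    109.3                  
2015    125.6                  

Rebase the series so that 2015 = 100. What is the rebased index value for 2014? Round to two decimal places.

Rebased(2014) = 109.3 / 125.6 × 100 = 87.0223

87.02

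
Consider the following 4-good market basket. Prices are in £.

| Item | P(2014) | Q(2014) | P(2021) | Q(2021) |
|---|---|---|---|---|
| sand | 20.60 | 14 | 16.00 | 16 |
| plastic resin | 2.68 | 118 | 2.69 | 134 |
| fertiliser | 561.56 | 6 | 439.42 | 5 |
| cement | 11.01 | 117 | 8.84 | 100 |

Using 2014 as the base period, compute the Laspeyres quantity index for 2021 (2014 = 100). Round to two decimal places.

87.37

Laspeyres quantity index uses base-period prices as weights.
ΣP(2014)·Q(2021) = 20.60×16 + 2.68×134 + 561.56×5 + 11.01×100 = 329.6 + 359.12 + 2807.8 + 1101 = 4597.52
ΣP(2014)·Q(2014) = 20.60×14 + 2.68×118 + 561.56×6 + 11.01×117 = 288.4 + 316.24 + 3369.36 + 1288.17 = 5262.17
Index = 4597.52 / 5262.17 × 100 = 87.3693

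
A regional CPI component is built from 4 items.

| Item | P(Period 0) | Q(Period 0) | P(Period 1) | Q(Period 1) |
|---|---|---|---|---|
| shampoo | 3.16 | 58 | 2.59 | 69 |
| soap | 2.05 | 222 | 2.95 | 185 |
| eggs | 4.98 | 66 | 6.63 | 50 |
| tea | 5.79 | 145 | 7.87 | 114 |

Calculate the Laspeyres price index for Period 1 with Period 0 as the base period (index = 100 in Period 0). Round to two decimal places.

Laspeyres price index uses base-period quantities as weights.
ΣP(Period 1)·Q(Period 0) = 2.59×58 + 2.95×222 + 6.63×66 + 7.87×145 = 150.22 + 654.9 + 437.58 + 1141.15 = 2383.85
ΣP(Period 0)·Q(Period 0) = 3.16×58 + 2.05×222 + 4.98×66 + 5.79×145 = 183.28 + 455.1 + 328.68 + 839.55 = 1806.61
Index = 2383.85 / 1806.61 × 100 = 131.9516

131.95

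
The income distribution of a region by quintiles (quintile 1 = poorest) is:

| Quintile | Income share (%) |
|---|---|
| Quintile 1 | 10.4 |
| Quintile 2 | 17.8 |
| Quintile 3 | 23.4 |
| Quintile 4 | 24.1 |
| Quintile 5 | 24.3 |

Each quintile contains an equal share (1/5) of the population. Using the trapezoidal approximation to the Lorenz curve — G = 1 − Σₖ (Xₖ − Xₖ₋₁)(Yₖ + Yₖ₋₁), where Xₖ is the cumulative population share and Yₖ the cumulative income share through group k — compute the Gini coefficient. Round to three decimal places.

0.136

Cumulative income shares Yₖ: 0.1040, 0.2820, 0.5160, 0.7570, 1.0000
Σ (Xₖ−Xₖ₋₁)(Yₖ+Yₖ₋₁) = (1/5)(0.1040+0.0000) + (1/5)(0.2820+0.1040) + (1/5)(0.5160+0.2820) + (1/5)(0.7570+0.5160) + (1/5)(1.0000+0.7570)
  = 0.0208 + 0.0772 + 0.1596 + 0.2546 + 0.3514 = 0.8636
G = 1 − 0.8636 = 0.1364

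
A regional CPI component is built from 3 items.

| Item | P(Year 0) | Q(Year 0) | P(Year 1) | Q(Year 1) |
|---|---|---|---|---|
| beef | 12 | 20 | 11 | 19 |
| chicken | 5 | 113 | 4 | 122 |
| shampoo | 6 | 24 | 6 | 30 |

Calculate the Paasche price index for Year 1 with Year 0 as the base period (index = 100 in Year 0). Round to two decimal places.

86.15

Paasche price index uses current-period quantities as weights.
ΣP(Year 1)·Q(Year 1) = 11×19 + 4×122 + 6×30 = 209 + 488 + 180 = 877
ΣP(Year 0)·Q(Year 1) = 12×19 + 5×122 + 6×30 = 228 + 610 + 180 = 1018
Index = 877 / 1018 × 100 = 86.1493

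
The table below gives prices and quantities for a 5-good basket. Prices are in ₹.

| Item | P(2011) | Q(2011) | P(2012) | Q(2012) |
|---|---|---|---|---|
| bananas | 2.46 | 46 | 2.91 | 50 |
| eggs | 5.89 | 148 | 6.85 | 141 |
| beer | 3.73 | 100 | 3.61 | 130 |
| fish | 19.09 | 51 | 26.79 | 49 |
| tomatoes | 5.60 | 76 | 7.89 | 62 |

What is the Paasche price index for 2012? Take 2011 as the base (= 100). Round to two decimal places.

124.31

Paasche price index uses current-period quantities as weights.
ΣP(2012)·Q(2012) = 2.91×50 + 6.85×141 + 3.61×130 + 26.79×49 + 7.89×62 = 145.5 + 965.85 + 469.3 + 1312.71 + 489.18 = 3382.54
ΣP(2011)·Q(2012) = 2.46×50 + 5.89×141 + 3.73×130 + 19.09×49 + 5.60×62 = 123 + 830.49 + 484.9 + 935.41 + 347.2 = 2721
Index = 3382.54 / 2721 × 100 = 124.3124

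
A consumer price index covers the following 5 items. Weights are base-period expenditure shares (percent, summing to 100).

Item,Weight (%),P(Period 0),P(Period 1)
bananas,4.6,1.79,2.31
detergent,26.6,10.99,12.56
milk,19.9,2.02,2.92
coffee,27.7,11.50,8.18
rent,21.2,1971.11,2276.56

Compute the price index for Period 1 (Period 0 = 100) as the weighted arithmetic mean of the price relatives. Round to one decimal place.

bananas: 4.6 × (2.31/1.79) = 4.6 × 1.290503 = 5.9363
detergent: 26.6 × (12.56/10.99) = 26.6 × 1.142857 = 30.4000
milk: 19.9 × (2.92/2.02) = 19.9 × 1.445545 = 28.7663
coffee: 27.7 × (8.18/11.50) = 27.7 × 0.711304 = 19.7031
rent: 21.2 × (2276.56/1971.11) = 21.2 × 1.154963 = 24.4852
Index = Σ wᵢ·(p₁ᵢ/p₀ᵢ) = 5.9363 + 30.4000 + 28.7663 + 19.7031 + 24.4852 = 109.2910

109.3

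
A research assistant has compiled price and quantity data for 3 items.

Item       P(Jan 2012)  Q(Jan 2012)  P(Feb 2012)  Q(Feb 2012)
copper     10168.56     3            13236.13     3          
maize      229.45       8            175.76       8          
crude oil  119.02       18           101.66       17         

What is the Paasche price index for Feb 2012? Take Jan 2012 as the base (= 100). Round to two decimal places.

Paasche price index uses current-period quantities as weights.
ΣP(Feb 2012)·Q(Feb 2012) = 13236.13×3 + 175.76×8 + 101.66×17 = 39708.39 + 1406.08 + 1728.22 = 42842.69
ΣP(Jan 2012)·Q(Feb 2012) = 10168.56×3 + 229.45×8 + 119.02×17 = 30505.68 + 1835.6 + 2023.34 = 34364.62
Index = 42842.69 / 34364.62 × 100 = 124.6709

124.67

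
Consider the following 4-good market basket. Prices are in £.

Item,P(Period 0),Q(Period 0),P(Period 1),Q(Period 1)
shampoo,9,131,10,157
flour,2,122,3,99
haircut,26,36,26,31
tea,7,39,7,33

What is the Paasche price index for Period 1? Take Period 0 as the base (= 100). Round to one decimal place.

109.7

Paasche price index uses current-period quantities as weights.
ΣP(Period 1)·Q(Period 1) = 10×157 + 3×99 + 26×31 + 7×33 = 1570 + 297 + 806 + 231 = 2904
ΣP(Period 0)·Q(Period 1) = 9×157 + 2×99 + 26×31 + 7×33 = 1413 + 198 + 806 + 231 = 2648
Index = 2904 / 2648 × 100 = 109.6677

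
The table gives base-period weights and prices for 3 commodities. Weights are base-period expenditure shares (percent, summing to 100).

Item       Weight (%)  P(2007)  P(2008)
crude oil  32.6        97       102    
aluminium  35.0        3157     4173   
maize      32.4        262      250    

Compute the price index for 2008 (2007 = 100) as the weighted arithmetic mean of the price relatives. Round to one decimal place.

crude oil: 32.6 × (102/97) = 32.6 × 1.051546 = 34.2804
aluminium: 35.0 × (4173/3157) = 35.0 × 1.321825 = 46.2639
maize: 32.4 × (250/262) = 32.4 × 0.954198 = 30.9160
Index = Σ wᵢ·(p₁ᵢ/p₀ᵢ) = 34.2804 + 46.2639 + 30.9160 = 111.4603

111.5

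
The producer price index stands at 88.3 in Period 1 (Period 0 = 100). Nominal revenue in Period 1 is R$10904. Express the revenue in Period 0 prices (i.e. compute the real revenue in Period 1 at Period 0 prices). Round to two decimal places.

Real = Nominal ÷ (Index/100) = 10904 ÷ (88.3/100)
     = 10904 ÷ 0.883 = 12348.8109

12348.81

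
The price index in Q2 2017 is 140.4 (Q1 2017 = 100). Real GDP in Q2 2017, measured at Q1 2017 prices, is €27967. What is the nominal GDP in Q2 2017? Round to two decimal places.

Nominal = Real × (Index/100) = 27967 × (140.4/100)
        = 27967 × 1.404 = 39265.6680

39265.67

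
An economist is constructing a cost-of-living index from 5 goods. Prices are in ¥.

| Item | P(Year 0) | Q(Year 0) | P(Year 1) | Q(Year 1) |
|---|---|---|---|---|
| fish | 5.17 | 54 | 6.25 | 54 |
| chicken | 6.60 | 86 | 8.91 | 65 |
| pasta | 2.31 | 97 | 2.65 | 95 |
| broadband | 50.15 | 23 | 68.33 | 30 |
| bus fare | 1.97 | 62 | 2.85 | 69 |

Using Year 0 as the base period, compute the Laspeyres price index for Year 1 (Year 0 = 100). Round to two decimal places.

132.50

Laspeyres price index uses base-period quantities as weights.
ΣP(Year 1)·Q(Year 0) = 6.25×54 + 8.91×86 + 2.65×97 + 68.33×23 + 2.85×62 = 337.5 + 766.26 + 257.05 + 1571.59 + 176.7 = 3109.1
ΣP(Year 0)·Q(Year 0) = 5.17×54 + 6.60×86 + 2.31×97 + 50.15×23 + 1.97×62 = 279.18 + 567.6 + 224.07 + 1153.45 + 122.14 = 2346.44
Index = 3109.1 / 2346.44 × 100 = 132.5029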